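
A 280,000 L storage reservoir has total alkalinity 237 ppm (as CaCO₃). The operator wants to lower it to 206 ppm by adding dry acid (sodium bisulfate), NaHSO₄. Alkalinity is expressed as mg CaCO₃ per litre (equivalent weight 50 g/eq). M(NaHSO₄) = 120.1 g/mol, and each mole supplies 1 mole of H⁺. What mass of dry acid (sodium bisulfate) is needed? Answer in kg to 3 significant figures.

20.8 kg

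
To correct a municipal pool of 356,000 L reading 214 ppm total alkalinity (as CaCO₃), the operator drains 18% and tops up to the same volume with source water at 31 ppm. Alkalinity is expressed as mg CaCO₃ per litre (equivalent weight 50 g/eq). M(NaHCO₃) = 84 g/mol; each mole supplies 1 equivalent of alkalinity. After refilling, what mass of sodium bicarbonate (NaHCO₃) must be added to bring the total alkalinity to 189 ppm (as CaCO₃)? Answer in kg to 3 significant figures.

4.75 kg

After draining 18% and refilling: 214 × 0.82 + 31 × 0.18 = 181.06 ppm.
Deficit to target: 189 − 181.06 = 7.94 mg/L.
As CaCO₃: 7.94 mg/L × 356,000 L = 2827 g; ÷ 50 g/eq ÷ 1 = 56.53 mol NaHCO₃.
Mass: 56.53 × 84 = 4749 g.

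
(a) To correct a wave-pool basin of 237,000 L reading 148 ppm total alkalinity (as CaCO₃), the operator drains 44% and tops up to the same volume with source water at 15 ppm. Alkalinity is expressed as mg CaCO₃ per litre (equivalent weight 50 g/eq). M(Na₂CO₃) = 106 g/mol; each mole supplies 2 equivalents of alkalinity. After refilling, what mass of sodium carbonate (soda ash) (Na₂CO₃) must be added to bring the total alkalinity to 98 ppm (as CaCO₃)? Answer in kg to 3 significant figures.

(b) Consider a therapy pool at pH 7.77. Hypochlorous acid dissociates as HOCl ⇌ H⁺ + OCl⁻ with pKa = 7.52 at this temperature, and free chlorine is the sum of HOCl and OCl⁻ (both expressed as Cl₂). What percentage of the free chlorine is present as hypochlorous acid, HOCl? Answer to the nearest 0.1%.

(a) 2.14 kg; (b) 36.0%

(a) After draining 44% and refilling: 148 × 0.56 + 15 × 0.44 = 89.48 ppm.
(a) Deficit to target: 98 − 89.48 = 8.52 mg/L.
(a) As CaCO₃: 8.52 mg/L × 237,000 L = 2019 g; ÷ 50 g/eq ÷ 2 = 20.19 mol Na₂CO₃.
(a) Mass: 20.19 × 106 = 2140 g.

(b) [OCl⁻]/[HOCl] = 10^(pH − pKa) = 10^(7.77 − 7.52) = 10^0.25 = 1.778.
(b) Fraction as HOCl = 1 / (1 + 1.778) = 0.3599.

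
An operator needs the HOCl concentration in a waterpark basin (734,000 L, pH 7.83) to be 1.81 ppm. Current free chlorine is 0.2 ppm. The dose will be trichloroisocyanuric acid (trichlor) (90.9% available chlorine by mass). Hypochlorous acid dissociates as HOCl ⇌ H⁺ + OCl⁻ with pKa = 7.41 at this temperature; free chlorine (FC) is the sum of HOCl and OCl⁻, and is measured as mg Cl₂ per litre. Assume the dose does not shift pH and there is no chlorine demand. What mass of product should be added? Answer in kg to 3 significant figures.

[OCl⁻]/[HOCl] = 10^(pH − pKa) = 10^(7.83 − 7.41) = 2.63; fraction as HOCl = 1/(1 + 2.63) = 0.2755.
Free chlorine required for 1.81 ppm HOCl: 1.81 / 0.2755 = 6.571 ppm.
FC to add: 6.571 − 0.2 = 6.371 mg/L as Cl₂.
Cl₂ equivalent: 6.371 mg/L × 734,000 L = 4676 g.
Product at 90.9% available Cl: 4676 / 0.909 = 5144 g.

5.14 kg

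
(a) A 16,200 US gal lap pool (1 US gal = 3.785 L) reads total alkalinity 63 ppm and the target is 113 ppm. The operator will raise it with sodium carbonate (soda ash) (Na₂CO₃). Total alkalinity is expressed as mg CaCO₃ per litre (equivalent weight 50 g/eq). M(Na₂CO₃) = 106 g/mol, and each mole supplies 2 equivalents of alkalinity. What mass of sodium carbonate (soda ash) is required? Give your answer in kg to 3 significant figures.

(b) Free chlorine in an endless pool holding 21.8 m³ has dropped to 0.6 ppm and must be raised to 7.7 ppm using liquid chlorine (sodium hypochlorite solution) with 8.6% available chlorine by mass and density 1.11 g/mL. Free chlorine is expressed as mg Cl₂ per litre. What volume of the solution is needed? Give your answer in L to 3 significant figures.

(a) Volume: 16,200 US gal × 3.785 L/gal = 61,317 L.
(a) Alkalinity to add: (113 − 63) = 50 mg/L as CaCO₃ × 61,317 L = 3066 g as CaCO₃.
(a) Equivalents: 3066 g ÷ 50 g/eq = 61.32 eq.
(a) Each mole of Na₂CO₃ supplies 2 eq, so 61.32 / 2 = 30.66 mol.
(a) Mass: 30.66 mol × 106 g/mol = 3250 g.

(b) Volume: 21.8 m³ = 21,800 L.
(b) Chlorine deficit: 7.7 − 0.6 = 7.1 ppm = 7.1 mg/L as Cl₂.
(b) Cl₂ equivalent needed: 7.1 mg/L × 21,800 L = 154,800 mg = 154.8 g.
(b) Product at 8.6% available chlorine: 154.8 / 0.086 = 1800 g.
(b) Volume at density 1.11 g/mL: 1800 g ÷ 1.11 g/mL = 1621 mL.

(a) 3.25 kg; (b) 1.62 L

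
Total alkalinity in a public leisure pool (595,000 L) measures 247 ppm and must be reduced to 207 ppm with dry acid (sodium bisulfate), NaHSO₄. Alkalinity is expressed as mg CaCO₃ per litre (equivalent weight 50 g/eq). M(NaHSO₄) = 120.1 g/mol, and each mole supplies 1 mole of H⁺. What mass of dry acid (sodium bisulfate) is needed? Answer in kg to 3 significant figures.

Alkalinity to neutralize: (247 − 207) = 40 mg/L as CaCO₃ × 595,000 L = 23,800 g as CaCO₃.
Equivalents of H⁺ required: 23,800 ÷ 50 g/eq = 476 eq = 476 mol NaHSO₄.
Mass of NaHSO₄: 476 × 120.1 = 57,170 g.

57.2 kg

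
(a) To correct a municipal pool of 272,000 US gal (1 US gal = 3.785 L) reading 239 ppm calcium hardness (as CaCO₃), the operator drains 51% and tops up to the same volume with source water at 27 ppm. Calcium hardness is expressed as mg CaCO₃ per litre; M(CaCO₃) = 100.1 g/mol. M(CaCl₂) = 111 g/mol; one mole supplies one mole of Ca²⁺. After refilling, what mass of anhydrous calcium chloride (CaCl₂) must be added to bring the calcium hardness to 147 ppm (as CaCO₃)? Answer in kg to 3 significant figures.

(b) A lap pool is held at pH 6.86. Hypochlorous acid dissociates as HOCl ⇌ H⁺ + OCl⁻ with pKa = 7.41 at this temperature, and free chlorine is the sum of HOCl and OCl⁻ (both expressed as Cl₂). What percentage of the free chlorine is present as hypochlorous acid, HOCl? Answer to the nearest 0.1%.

(a) 18.4 kg; (b) 78.0%

(a) Volume: 272,000 US gal × 3.785 L/gal = 1,029,520 L.
(a) After draining 51% and refilling: 239 × 0.49 + 27 × 0.51 = 130.88 ppm.
(a) Deficit to target: 147 − 130.88 = 16.12 mg/L.
(a) As CaCO₃: 16.12 mg/L × 1,029,520 L = 16,600 g; ÷ 100.1 = 165.8 mol Ca²⁺.
(a) Mass: 165.8 × 111 = 18,400 g.

(b) [OCl⁻]/[HOCl] = 10^(pH − pKa) = 10^(6.86 − 7.41) = 10^-0.55 = 0.2818.
(b) Fraction as HOCl = 1 / (1 + 0.2818) = 0.7801.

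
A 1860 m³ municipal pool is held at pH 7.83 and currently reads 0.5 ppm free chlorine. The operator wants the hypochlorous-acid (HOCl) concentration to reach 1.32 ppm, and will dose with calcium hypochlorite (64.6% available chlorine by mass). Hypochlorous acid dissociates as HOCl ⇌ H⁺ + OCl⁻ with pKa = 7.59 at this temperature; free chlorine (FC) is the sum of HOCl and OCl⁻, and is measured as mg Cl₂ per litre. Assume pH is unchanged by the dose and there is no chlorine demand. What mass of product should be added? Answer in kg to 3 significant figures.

8.97 kg

Volume: 1860 m³ = 1,860,000 L.
[OCl⁻]/[HOCl] = 10^(pH − pKa) = 10^(7.83 − 7.59) = 1.738; fraction as HOCl = 1/(1 + 1.738) = 0.3653.
Free chlorine required for 1.32 ppm HOCl: 1.32 / 0.3653 = 3.614 ppm.
FC to add: 3.614 − 0.5 = 3.114 mg/L as Cl₂.
Cl₂ equivalent: 3.114 mg/L × 1,860,000 L = 5792 g.
Product at 64.6% available Cl: 5792 / 0.646 = 8966 g.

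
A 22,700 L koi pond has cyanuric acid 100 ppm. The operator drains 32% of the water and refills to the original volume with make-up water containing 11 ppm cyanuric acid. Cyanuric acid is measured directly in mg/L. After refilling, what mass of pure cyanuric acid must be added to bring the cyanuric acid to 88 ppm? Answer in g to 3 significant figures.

374 g

After draining 32% and refilling: 100 × 0.68 + 11 × 0.32 = 71.52 ppm.
Deficit to target: 88 − 71.52 = 16.48 mg/L.
Mass: 16.48 mg/L × 22,700 L = 374.1 g cyanuric acid.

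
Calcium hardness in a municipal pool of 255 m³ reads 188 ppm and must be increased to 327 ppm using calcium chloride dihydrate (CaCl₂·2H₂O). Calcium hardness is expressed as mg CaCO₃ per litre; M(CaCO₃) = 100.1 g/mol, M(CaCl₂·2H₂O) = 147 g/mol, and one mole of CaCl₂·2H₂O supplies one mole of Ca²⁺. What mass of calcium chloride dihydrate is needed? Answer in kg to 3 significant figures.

52.1 kg

Volume: 255 m³ = 255,000 L.
Hardness to add: (327 − 188) = 139 mg/L as CaCO₃ × 255,000 L = 35,440 g as CaCO₃.
Moles of Ca²⁺ (1 mol Ca²⁺ ≡ 1 mol CaCO₃): 35,440 / 100.1 g/mol = 354.1 mol.
Mass of CaCl₂·2H₂O: 354.1 × 147 = 52,050 g.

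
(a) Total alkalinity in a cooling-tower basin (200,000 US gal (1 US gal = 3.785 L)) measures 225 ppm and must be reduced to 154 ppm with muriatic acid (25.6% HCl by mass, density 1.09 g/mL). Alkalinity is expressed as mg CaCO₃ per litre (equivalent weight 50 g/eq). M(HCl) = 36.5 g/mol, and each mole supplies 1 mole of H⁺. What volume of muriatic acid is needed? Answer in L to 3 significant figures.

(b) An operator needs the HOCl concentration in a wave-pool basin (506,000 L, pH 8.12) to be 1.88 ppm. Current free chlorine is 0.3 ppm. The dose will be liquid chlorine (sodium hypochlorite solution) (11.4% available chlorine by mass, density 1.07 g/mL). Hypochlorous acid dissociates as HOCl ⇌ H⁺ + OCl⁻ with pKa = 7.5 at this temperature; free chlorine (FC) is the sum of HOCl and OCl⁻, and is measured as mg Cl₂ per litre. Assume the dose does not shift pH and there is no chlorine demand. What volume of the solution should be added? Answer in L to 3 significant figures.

(a) Volume: 200,000 US gal × 3.785 L/gal = 757,000 L.
(a) Alkalinity to neutralize: (225 − 154) = 71 mg/L as CaCO₃ × 757,000 L = 53,750 g as CaCO₃.
(a) Equivalents of H⁺ required: 53,750 ÷ 50 g/eq = 1075 eq = 1075 mol HCl.
(a) Mass of HCl: 1075 × 36.5 = 39,240 g.
(a) Mass of 25.6% solution: 39,240 / 0.256 = 153,300 g.
(a) Volume: 153,300 g ÷ 1.09 g/mL = 140,600 mL.

(b) [OCl⁻]/[HOCl] = 10^(pH − pKa) = 10^(8.12 − 7.5) = 4.169; fraction as HOCl = 1/(1 + 4.169) = 0.1935.
(b) Free chlorine required for 1.88 ppm HOCl: 1.88 / 0.1935 = 9.717 ppm.
(b) FC to add: 9.717 − 0.3 = 9.417 mg/L as Cl₂.
(b) Cl₂ equivalent: 9.417 mg/L × 506,000 L = 4765 g.
(b) Product at 11.4% available Cl: 4765 / 0.114 = 41,800 g.
(b) Volume: 41,800 g ÷ 1.07 g/mL = 39,060 mL.

(a) 141 L; (b) 39.1 L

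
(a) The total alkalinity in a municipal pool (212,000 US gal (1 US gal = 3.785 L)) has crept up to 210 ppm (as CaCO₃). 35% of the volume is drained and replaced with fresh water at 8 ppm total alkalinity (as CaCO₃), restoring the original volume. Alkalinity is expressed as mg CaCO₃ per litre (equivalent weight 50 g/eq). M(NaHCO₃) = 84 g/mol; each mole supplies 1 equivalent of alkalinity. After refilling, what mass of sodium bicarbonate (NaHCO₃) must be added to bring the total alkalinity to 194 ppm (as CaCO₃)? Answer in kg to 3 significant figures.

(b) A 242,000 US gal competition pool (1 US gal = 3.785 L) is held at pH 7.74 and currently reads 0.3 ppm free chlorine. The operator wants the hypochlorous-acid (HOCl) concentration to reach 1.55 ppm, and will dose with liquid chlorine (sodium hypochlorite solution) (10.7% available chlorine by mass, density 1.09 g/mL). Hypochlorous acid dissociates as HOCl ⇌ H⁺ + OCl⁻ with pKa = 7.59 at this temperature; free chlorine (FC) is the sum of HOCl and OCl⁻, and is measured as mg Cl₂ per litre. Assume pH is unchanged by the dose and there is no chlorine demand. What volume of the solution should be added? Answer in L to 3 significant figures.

(a) 73.7 kg; (b) 27.0 L

(a) Volume: 212,000 US gal × 3.785 L/gal = 802,420 L.
(a) After draining 35% and refilling: 210 × 0.65 + 8 × 0.35 = 139.3 ppm.
(a) Deficit to target: 194 − 139.3 = 54.7 mg/L.
(a) As CaCO₃: 54.7 mg/L × 802,420 L = 43,890 g; ÷ 50 g/eq ÷ 1 = 877.8 mol NaHCO₃.
(a) Mass: 877.8 × 84 = 73,740 g.

(b) Volume: 242,000 US gal × 3.785 L/gal = 915,970 L.
(b) [OCl⁻]/[HOCl] = 10^(pH − pKa) = 10^(7.74 − 7.59) = 1.413; fraction as HOCl = 1/(1 + 1.413) = 0.4145.
(b) Free chlorine required for 1.55 ppm HOCl: 1.55 / 0.4145 = 3.739 ppm.
(b) FC to add: 3.739 − 0.3 = 3.439 mg/L as Cl₂.
(b) Cl₂ equivalent: 3.439 mg/L × 915,970 L = 3150 g.
(b) Product at 10.7% available Cl: 3150 / 0.107 = 29,440 g.
(b) Volume: 29,440 g ÷ 1.09 g/mL = 27,010 mL.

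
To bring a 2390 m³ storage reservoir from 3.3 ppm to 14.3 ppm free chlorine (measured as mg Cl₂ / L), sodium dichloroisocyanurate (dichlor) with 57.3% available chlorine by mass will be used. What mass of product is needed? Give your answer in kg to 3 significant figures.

Volume: 2390 m³ = 2,390,000 L.
Chlorine deficit: 14.3 − 3.3 = 11 ppm = 11 mg/L as Cl₂.
Cl₂ equivalent needed: 11 mg/L × 2,390,000 L = 26,290,000 mg = 26,290 g.
Product at 57.3% available chlorine: 26,290 / 0.573 = 45,880 g.

45.9 kg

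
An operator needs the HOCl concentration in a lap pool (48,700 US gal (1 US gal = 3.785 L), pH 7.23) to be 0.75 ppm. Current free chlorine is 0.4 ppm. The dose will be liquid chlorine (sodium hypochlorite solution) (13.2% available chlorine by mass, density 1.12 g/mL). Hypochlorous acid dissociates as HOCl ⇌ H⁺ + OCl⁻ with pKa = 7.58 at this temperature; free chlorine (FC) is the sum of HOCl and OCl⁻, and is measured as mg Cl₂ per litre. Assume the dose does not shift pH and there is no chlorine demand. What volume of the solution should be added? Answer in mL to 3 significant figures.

854 mL

Volume: 48,700 US gal × 3.785 L/gal = 184,330 L.
[OCl⁻]/[HOCl] = 10^(pH − pKa) = 10^(7.23 − 7.58) = 0.4467; fraction as HOCl = 1/(1 + 0.4467) = 0.6912.
Free chlorine required for 0.75 ppm HOCl: 0.75 / 0.6912 = 1.085 ppm.
FC to add: 1.085 − 0.4 = 0.685 mg/L as Cl₂.
Cl₂ equivalent: 0.685 mg/L × 184,330 L = 126.3 g.
Product at 13.2% available Cl: 126.3 / 0.132 = 956.6 g.
Volume: 956.6 g ÷ 1.12 g/mL = 854.1 mL.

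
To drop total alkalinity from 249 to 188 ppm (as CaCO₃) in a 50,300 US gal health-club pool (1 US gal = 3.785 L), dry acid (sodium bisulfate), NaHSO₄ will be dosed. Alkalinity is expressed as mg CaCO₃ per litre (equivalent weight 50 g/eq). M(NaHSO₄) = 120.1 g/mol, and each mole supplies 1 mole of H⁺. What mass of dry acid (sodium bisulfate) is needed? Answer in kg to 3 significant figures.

27.9 kg

Volume: 50,300 US gal × 3.785 L/gal = 190,386 L.
Alkalinity to neutralize: (249 − 188) = 61 mg/L as CaCO₃ × 190,386 L = 11,610 g as CaCO₃.
Equivalents of H⁺ required: 11,610 ÷ 50 g/eq = 232.3 eq = 232.3 mol NaHSO₄.
Mass of NaHSO₄: 232.3 × 120.1 = 27,900 g.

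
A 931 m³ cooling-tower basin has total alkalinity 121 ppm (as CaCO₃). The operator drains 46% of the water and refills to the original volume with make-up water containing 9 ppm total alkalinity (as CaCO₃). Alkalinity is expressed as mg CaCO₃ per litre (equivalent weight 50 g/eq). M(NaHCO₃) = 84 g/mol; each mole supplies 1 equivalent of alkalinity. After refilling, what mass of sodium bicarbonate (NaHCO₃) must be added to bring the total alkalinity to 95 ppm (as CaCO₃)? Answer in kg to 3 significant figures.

Volume: 931 m³ = 931,000 L.
After draining 46% and refilling: 121 × 0.54 + 9 × 0.46 = 69.48 ppm.
Deficit to target: 95 − 69.48 = 25.52 mg/L.
As CaCO₃: 25.52 mg/L × 931,000 L = 23,760 g; ÷ 50 g/eq ÷ 1 = 475.2 mol NaHCO₃.
Mass: 475.2 × 84 = 39,920 g.

39.9 kg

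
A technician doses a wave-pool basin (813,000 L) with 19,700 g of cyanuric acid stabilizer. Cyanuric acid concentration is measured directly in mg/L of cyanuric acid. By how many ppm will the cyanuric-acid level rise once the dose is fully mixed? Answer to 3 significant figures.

Rise: 19,700 g / 813,000 L × 1000 = 24.23 mg/L.

24.2 ppm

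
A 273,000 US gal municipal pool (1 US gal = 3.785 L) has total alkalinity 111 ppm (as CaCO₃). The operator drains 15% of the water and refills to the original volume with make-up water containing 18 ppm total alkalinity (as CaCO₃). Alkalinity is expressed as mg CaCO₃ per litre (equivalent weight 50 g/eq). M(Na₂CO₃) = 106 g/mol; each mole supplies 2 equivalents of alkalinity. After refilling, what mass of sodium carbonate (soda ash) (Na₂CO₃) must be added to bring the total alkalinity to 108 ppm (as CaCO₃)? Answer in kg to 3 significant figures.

Volume: 273,000 US gal × 3.785 L/gal = 1,033,305 L.
After draining 15% and refilling: 111 × 0.85 + 18 × 0.15 = 97.05 ppm.
Deficit to target: 108 − 97.05 = 10.95 mg/L.
As CaCO₃: 10.95 mg/L × 1,033,305 L = 11,310 g; ÷ 50 g/eq ÷ 2 = 113.1 mol Na₂CO₃.
Mass: 113.1 × 106 = 11,990 g.

12.0 kg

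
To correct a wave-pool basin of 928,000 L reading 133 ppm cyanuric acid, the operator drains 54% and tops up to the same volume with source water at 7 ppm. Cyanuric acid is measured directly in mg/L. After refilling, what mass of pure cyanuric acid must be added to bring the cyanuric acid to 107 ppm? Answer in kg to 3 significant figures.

After draining 54% and refilling: 133 × 0.46 + 7 × 0.54 = 64.96 ppm.
Deficit to target: 107 − 64.96 = 42.04 mg/L.
Mass: 42.04 mg/L × 928,000 L = 39,010 g cyanuric acid.

39.0 kg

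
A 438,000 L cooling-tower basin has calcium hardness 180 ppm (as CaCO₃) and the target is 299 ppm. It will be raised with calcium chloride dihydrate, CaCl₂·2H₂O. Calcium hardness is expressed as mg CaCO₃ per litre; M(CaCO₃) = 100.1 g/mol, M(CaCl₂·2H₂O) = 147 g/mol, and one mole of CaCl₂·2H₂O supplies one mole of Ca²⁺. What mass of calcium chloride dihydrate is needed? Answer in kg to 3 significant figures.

76.5 kg

Hardness to add: (299 − 180) = 119 mg/L as CaCO₃ × 438,000 L = 52,120 g as CaCO₃.
Moles of Ca²⁺ (1 mol Ca²⁺ ≡ 1 mol CaCO₃): 52,120 / 100.1 g/mol = 520.7 mol.
Mass of CaCl₂·2H₂O: 520.7 × 147 = 76,540 g.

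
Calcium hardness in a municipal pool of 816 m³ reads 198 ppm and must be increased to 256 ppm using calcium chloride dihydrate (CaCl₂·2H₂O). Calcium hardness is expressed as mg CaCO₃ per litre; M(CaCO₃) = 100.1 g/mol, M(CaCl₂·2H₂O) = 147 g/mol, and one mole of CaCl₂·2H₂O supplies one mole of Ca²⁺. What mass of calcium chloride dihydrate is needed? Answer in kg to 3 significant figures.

69.5 kg

Volume: 816 m³ = 816,000 L.
Hardness to add: (256 − 198) = 58 mg/L as CaCO₃ × 816,000 L = 47,330 g as CaCO₃.
Moles of Ca²⁺ (1 mol Ca²⁺ ≡ 1 mol CaCO₃): 47,330 / 100.1 g/mol = 472.8 mol.
Mass of CaCl₂·2H₂O: 472.8 × 147 = 69,500 g.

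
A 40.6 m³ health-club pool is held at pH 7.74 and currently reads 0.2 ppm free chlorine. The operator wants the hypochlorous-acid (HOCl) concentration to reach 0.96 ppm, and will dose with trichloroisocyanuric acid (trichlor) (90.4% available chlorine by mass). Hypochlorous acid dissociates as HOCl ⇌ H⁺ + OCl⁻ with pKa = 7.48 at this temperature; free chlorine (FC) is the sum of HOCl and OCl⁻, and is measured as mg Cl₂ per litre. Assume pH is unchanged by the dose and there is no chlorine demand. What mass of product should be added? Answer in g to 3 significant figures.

Volume: 40.6 m³ = 40,600 L.
[OCl⁻]/[HOCl] = 10^(pH − pKa) = 10^(7.74 − 7.48) = 1.82; fraction as HOCl = 1/(1 + 1.82) = 0.3546.
Free chlorine required for 0.96 ppm HOCl: 0.96 / 0.3546 = 2.707 ppm.
FC to add: 2.707 − 0.2 = 2.507 mg/L as Cl₂.
Cl₂ equivalent: 2.507 mg/L × 40,600 L = 101.8 g.
Product at 90.4% available Cl: 101.8 / 0.904 = 112.6 g.

113 g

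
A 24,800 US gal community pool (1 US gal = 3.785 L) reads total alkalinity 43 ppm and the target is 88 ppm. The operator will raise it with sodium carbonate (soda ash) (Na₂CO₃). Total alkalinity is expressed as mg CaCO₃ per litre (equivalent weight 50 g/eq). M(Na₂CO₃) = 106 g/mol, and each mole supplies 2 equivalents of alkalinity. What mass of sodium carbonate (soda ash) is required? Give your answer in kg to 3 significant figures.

Volume: 24,800 US gal × 3.785 L/gal = 93,868 L.
Alkalinity to add: (88 − 43) = 45 mg/L as CaCO₃ × 93,868 L = 4224 g as CaCO₃.
Equivalents: 4224 g ÷ 50 g/eq = 84.48 eq.
Each mole of Na₂CO₃ supplies 2 eq, so 84.48 / 2 = 42.24 mol.
Mass: 42.24 mol × 106 g/mol = 4478 g.

4.48 kg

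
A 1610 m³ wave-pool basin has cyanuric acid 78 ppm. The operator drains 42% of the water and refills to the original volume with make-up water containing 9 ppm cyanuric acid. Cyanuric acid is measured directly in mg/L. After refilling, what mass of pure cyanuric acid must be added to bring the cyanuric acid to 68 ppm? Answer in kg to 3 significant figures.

30.6 kg

Volume: 1610 m³ = 1,610,000 L.
After draining 42% and refilling: 78 × 0.58 + 9 × 0.42 = 49.02 ppm.
Deficit to target: 68 − 49.02 = 18.98 mg/L.
Mass: 18.98 mg/L × 1,610,000 L = 30,560 g cyanuric acid.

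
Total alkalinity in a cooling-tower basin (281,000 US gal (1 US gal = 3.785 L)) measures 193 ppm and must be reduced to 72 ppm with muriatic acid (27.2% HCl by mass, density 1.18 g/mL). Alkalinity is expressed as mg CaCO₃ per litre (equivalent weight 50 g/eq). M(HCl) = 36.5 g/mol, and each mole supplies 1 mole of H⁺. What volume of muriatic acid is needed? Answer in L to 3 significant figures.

Volume: 281,000 US gal × 3.785 L/gal = 1,063,585 L.
Alkalinity to neutralize: (193 − 72) = 121 mg/L as CaCO₃ × 1,063,585 L = 128,700 g as CaCO₃.
Equivalents of H⁺ required: 128,700 ÷ 50 g/eq = 2574 eq = 2574 mol HCl.
Mass of HCl: 2574 × 36.5 = 93,950 g.
Mass of 27.2% solution: 93,950 / 0.272 = 345,400 g.
Volume: 345,400 g ÷ 1.18 g/mL = 292,700 mL.

293 L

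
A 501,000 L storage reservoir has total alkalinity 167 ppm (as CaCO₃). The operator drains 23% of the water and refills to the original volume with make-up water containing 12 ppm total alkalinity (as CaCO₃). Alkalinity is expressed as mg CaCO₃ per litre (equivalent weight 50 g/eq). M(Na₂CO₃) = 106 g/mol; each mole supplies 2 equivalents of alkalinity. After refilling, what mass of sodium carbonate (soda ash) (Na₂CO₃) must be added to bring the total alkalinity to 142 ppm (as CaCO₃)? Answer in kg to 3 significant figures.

After draining 23% and refilling: 167 × 0.77 + 12 × 0.23 = 131.35 ppm.
Deficit to target: 142 − 131.35 = 10.65 mg/L.
As CaCO₃: 10.65 mg/L × 501,000 L = 5336 g; ÷ 50 g/eq ÷ 2 = 53.36 mol Na₂CO₃.
Mass: 53.36 × 106 = 5656 g.

5.66 kg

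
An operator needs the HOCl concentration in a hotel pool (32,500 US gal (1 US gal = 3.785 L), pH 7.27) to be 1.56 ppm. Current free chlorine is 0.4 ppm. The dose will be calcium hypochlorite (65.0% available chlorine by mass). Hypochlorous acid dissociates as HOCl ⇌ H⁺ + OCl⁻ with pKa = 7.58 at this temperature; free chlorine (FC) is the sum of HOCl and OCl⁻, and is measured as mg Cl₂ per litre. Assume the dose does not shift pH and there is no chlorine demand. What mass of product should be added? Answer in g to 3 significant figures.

364 g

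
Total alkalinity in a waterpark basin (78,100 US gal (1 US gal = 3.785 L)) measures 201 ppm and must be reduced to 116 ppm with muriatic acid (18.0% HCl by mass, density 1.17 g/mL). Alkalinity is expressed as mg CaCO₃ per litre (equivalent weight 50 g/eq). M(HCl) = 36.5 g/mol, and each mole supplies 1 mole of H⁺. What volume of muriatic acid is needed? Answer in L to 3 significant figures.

Volume: 78,100 US gal × 3.785 L/gal = 295,608 L.
Alkalinity to neutralize: (201 − 116) = 85 mg/L as CaCO₃ × 295,608 L = 25,130 g as CaCO₃.
Equivalents of H⁺ required: 25,130 ÷ 50 g/eq = 502.5 eq = 502.5 mol HCl.
Mass of HCl: 502.5 × 36.5 = 18,340 g.
Mass of 18.0% solution: 18,340 / 0.18 = 101,900 g.
Volume: 101,900 g ÷ 1.17 g/mL = 87,100 mL.

87.1 L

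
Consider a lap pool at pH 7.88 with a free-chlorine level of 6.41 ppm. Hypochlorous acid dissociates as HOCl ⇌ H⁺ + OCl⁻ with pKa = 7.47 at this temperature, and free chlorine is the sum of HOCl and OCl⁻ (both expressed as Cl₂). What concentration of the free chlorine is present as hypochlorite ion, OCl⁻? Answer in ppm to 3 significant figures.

4.61 ppm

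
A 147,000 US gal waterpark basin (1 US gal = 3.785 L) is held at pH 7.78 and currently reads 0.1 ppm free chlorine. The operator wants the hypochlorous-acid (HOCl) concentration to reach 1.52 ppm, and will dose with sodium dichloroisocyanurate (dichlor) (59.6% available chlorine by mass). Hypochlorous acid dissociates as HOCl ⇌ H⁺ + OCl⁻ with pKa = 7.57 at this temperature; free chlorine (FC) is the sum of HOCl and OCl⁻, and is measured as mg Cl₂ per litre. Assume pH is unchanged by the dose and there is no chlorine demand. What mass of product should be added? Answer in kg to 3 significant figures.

Volume: 147,000 US gal × 3.785 L/gal = 556,395 L.
[OCl⁻]/[HOCl] = 10^(pH − pKa) = 10^(7.78 − 7.57) = 1.622; fraction as HOCl = 1/(1 + 1.622) = 0.3814.
Free chlorine required for 1.52 ppm HOCl: 1.52 / 0.3814 = 3.985 ppm.
FC to add: 3.985 − 0.1 = 3.885 mg/L as Cl₂.
Cl₂ equivalent: 3.885 mg/L × 556,395 L = 2162 g.
Product at 59.6% available Cl: 2162 / 0.596 = 3627 g.

3.63 kg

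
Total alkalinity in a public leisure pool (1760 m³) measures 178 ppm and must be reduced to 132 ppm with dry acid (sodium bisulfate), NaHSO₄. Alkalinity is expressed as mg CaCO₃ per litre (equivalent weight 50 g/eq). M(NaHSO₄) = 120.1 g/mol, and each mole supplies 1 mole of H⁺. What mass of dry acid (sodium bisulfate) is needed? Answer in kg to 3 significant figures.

Volume: 1760 m³ = 1,760,000 L.
Alkalinity to neutralize: (178 − 132) = 46 mg/L as CaCO₃ × 1,760,000 L = 80,960 g as CaCO₃.
Equivalents of H⁺ required: 80,960 ÷ 50 g/eq = 1619 eq = 1619 mol NaHSO₄.
Mass of NaHSO₄: 1619 × 120.1 = 194,500 g.

194 kg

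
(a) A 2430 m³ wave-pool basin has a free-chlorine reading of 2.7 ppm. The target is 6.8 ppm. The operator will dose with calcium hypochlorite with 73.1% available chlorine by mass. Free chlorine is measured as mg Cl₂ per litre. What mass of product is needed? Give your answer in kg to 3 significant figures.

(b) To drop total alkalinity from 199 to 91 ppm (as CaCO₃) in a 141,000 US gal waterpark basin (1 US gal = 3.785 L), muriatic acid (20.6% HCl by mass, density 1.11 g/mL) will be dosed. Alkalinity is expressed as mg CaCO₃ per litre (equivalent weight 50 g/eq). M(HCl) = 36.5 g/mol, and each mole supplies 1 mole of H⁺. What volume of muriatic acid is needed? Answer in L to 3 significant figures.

(a) 13.6 kg; (b) 184 L

(a) Volume: 2430 m³ = 2,430,000 L.
(a) Chlorine deficit: 6.8 − 2.7 = 4.1 ppm = 4.1 mg/L as Cl₂.
(a) Cl₂ equivalent needed: 4.1 mg/L × 2,430,000 L = 9,963,000 mg = 9963 g.
(a) Product at 73.1% available chlorine: 9963 / 0.731 = 13,630 g.

(b) Volume: 141,000 US gal × 3.785 L/gal = 533,685 L.
(b) Alkalinity to neutralize: (199 − 91) = 108 mg/L as CaCO₃ × 533,685 L = 57,640 g as CaCO₃.
(b) Equivalents of H⁺ required: 57,640 ÷ 50 g/eq = 1153 eq = 1153 mol HCl.
(b) Mass of HCl: 1153 × 36.5 = 42,080 g.
(b) Mass of 20.6% solution: 42,080 / 0.206 = 204,300 g.
(b) Volume: 204,300 g ÷ 1.11 g/mL = 184,000 mL.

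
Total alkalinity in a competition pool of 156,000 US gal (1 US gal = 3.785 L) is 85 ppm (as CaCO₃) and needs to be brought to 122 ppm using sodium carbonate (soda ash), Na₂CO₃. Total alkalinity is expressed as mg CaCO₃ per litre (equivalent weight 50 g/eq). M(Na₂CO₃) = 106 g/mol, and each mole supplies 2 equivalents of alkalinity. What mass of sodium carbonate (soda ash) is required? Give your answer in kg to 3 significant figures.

Volume: 156,000 US gal × 3.785 L/gal = 590,460 L.
Alkalinity to add: (122 − 85) = 37 mg/L as CaCO₃ × 590,460 L = 21,850 g as CaCO₃.
Equivalents: 21,850 g ÷ 50 g/eq = 436.9 eq.
Each mole of Na₂CO₃ supplies 2 eq, so 436.9 / 2 = 218.5 mol.
Mass: 218.5 mol × 106 g/mol = 23,160 g.

23.2 kg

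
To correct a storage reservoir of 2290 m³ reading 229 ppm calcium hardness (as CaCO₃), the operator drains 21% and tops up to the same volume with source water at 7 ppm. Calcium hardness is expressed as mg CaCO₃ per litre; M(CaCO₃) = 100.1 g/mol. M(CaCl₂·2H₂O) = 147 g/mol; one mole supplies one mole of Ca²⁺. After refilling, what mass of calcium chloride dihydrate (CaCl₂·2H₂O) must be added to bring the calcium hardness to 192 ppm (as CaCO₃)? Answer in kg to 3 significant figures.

32.4 kg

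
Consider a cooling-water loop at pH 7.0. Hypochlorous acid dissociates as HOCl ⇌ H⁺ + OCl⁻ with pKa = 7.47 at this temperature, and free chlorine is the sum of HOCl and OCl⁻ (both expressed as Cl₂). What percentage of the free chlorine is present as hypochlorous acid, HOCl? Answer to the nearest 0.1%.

[OCl⁻]/[HOCl] = 10^(pH − pKa) = 10^(7.0 − 7.47) = 10^-0.47 = 0.3388.
Fraction as HOCl = 1 / (1 + 0.3388) = 0.7469.

74.7%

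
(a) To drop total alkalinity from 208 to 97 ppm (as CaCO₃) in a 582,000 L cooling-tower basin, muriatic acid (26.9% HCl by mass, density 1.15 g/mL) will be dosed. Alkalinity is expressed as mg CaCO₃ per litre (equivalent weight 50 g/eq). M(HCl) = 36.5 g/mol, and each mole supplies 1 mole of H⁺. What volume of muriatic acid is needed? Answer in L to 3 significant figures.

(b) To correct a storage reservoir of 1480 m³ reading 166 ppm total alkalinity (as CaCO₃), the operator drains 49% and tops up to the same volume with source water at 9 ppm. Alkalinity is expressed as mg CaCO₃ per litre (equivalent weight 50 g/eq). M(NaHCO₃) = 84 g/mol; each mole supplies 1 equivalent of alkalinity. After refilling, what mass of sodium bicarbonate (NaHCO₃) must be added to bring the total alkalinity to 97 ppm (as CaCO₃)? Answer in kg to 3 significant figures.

(a) 152 L; (b) 19.7 kg

(a) Alkalinity to neutralize: (208 − 97) = 111 mg/L as CaCO₃ × 582,000 L = 64,600 g as CaCO₃.
(a) Equivalents of H⁺ required: 64,600 ÷ 50 g/eq = 1292 eq = 1292 mol HCl.
(a) Mass of HCl: 1292 × 36.5 = 47,160 g.
(a) Mass of 26.9% solution: 47,160 / 0.269 = 175,300 g.
(a) Volume: 175,300 g ÷ 1.15 g/mL = 152,400 mL.

(b) Volume: 1480 m³ = 1,480,000 L.
(b) After draining 49% and refilling: 166 × 0.51 + 9 × 0.49 = 89.07 ppm.
(b) Deficit to target: 97 − 89.07 = 7.93 mg/L.
(b) As CaCO₃: 7.93 mg/L × 1,480,000 L = 11,740 g; ÷ 50 g/eq ÷ 1 = 234.7 mol NaHCO₃.
(b) Mass: 234.7 × 84 = 19,720 g.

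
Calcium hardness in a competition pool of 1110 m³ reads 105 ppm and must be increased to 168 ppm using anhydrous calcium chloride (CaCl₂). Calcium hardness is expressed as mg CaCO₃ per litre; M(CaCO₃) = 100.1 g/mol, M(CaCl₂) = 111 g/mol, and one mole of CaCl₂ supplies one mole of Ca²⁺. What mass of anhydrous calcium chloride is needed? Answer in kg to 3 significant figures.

77.5 kg

Volume: 1110 m³ = 1,110,000 L.
Hardness to add: (168 − 105) = 63 mg/L as CaCO₃ × 1,110,000 L = 69,930 g as CaCO₃.
Moles of Ca²⁺ (1 mol Ca²⁺ ≡ 1 mol CaCO₃): 69,930 / 100.1 g/mol = 698.6 mol.
Mass of CaCl₂: 698.6 × 111 = 77,540 g.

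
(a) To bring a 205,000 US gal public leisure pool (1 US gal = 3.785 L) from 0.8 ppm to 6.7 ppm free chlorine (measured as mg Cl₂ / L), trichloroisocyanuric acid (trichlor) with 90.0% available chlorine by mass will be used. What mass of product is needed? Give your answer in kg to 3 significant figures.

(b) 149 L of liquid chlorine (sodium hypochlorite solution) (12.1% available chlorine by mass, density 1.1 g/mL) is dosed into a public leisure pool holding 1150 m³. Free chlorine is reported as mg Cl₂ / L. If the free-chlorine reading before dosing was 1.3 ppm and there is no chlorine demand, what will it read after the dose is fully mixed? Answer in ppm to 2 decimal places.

(a) 5.09 kg; (b) 18.55 ppm

(a) Volume: 205,000 US gal × 3.785 L/gal = 775,925 L.
(a) Chlorine deficit: 6.7 − 0.8 = 5.9 ppm = 5.9 mg/L as Cl₂.
(a) Cl₂ equivalent needed: 5.9 mg/L × 775,925 L = 4,578,000 mg = 4578 g.
(a) Product at 90.0% available chlorine: 4578 / 0.9 = 5087 g.

(b) Volume: 1150 m³ = 1,150,000 L.
(b) Mass of solution: 149 L × 1000 mL/L × 1.1 g/mL = 163,900 g.
(b) Available chlorine delivered: 163,900 g × 0.121 = 19,830 g as Cl₂.
(b) Concentration rise: 19,830 g / 1,150,000 L = 17.25 mg/L = 17.25 ppm.
(b) Final FC: 1.3 + 17.25 = 18.55 ppm.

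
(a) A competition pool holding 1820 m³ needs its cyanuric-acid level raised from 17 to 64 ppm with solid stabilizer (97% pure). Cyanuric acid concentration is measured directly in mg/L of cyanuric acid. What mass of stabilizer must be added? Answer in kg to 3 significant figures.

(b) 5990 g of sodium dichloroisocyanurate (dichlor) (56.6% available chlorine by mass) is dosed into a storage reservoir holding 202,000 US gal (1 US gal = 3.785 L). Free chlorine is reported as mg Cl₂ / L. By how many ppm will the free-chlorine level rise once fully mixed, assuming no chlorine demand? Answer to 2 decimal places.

(a) Volume: 1820 m³ = 1,820,000 L.
(a) CYA to add: (64 − 17) = 47 mg/L × 1,820,000 L = 85,540 g cyanuric acid.
(a) At 97% purity: 85,540 / 0.97 = 88,190 g product.

(b) Volume: 202,000 US gal × 3.785 L/gal = 764,570 L.
(b) Available chlorine delivered: 5990 g × 0.566 = 3390 g as Cl₂.
(b) Concentration rise: 3390 g / 764,570 L = 4.434 mg/L = 4.43 ppm.

(a) 88.2 kg; (b) 4.43 ppm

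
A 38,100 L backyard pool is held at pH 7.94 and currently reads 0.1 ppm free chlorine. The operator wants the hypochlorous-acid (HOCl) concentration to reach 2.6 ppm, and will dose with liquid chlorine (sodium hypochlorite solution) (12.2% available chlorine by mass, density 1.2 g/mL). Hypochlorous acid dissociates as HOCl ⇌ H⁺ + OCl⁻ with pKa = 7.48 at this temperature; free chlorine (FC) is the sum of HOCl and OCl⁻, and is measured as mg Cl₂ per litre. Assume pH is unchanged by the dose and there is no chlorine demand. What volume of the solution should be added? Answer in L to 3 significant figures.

[OCl⁻]/[HOCl] = 10^(pH − pKa) = 10^(7.94 − 7.48) = 2.884; fraction as HOCl = 1/(1 + 2.884) = 0.2575.
Free chlorine required for 2.6 ppm HOCl: 2.6 / 0.2575 = 10.1 ppm.
FC to add: 10.1 − 0.1 = 9.998 mg/L as Cl₂.
Cl₂ equivalent: 9.998 mg/L × 38,100 L = 380.9 g.
Product at 12.2% available Cl: 380.9 / 0.122 = 3122 g.
Volume: 3122 g ÷ 1.2 g/mL = 2602 mL.

2.60 L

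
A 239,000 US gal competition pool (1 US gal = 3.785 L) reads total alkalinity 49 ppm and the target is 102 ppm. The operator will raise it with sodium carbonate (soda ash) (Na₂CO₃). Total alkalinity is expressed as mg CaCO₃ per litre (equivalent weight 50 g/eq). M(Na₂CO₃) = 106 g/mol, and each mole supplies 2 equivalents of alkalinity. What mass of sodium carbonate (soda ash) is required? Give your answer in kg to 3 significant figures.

50.8 kg

Volume: 239,000 US gal × 3.785 L/gal = 904,615 L.
Alkalinity to add: (102 − 49) = 53 mg/L as CaCO₃ × 904,615 L = 47,940 g as CaCO₃.
Equivalents: 47,940 g ÷ 50 g/eq = 958.9 eq.
Each mole of Na₂CO₃ supplies 2 eq, so 958.9 / 2 = 479.4 mol.
Mass: 479.4 mol × 106 g/mol = 50,820 g.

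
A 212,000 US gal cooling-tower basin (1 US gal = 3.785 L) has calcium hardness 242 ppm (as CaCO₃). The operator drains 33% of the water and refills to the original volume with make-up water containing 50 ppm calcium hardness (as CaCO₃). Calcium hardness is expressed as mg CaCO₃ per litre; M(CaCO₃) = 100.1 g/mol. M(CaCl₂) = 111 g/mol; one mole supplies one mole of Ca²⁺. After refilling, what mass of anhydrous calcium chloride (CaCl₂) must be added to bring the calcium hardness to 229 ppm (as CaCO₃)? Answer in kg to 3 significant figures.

Volume: 212,000 US gal × 3.785 L/gal = 802,420 L.
After draining 33% and refilling: 242 × 0.67 + 50 × 0.33 = 178.64 ppm.
Deficit to target: 229 − 178.64 = 50.36 mg/L.
As CaCO₃: 50.36 mg/L × 802,420 L = 40,410 g; ÷ 100.1 = 403.7 mol Ca²⁺.
Mass: 403.7 × 111 = 44,810 g.

44.8 kg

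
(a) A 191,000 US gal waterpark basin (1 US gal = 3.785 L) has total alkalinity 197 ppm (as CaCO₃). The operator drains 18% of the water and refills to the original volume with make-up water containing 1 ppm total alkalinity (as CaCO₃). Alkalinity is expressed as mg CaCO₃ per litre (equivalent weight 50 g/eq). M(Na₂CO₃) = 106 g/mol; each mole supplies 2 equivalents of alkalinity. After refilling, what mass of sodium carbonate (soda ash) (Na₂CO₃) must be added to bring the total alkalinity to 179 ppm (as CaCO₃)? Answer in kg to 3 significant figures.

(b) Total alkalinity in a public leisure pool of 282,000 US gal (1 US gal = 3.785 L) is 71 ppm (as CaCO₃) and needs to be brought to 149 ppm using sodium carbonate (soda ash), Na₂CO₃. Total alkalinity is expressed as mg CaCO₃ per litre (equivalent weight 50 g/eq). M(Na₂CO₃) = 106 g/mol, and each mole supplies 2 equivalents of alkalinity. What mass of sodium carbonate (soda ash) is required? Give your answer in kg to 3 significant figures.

(a) Volume: 191,000 US gal × 3.785 L/gal = 722,935 L.
(a) After draining 18% and refilling: 197 × 0.82 + 1 × 0.18 = 161.72 ppm.
(a) Deficit to target: 179 − 161.72 = 17.28 mg/L.
(a) As CaCO₃: 17.28 mg/L × 722,935 L = 12,490 g; ÷ 50 g/eq ÷ 2 = 124.9 mol Na₂CO₃.
(a) Mass: 124.9 × 106 = 13,240 g.

(b) Volume: 282,000 US gal × 3.785 L/gal = 1,067,370 L.
(b) Alkalinity to add: (149 − 71) = 78 mg/L as CaCO₃ × 1,067,370 L = 83,250 g as CaCO₃.
(b) Equivalents: 83,250 g ÷ 50 g/eq = 1665 eq.
(b) Each mole of Na₂CO₃ supplies 2 eq, so 1665 / 2 = 832.5 mol.
(b) Mass: 832.5 mol × 106 g/mol = 88,250 g.

(a) 13.2 kg; (b) 88.3 kg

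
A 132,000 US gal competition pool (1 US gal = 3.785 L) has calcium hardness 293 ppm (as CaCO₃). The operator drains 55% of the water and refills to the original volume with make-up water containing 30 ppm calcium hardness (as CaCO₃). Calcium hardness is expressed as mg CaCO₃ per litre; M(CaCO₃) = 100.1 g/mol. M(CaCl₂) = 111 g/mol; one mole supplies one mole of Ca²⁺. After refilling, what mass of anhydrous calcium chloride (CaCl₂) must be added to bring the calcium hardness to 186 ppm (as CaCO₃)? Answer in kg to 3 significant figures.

Volume: 132,000 US gal × 3.785 L/gal = 499,620 L.
After draining 55% and refilling: 293 × 0.45 + 30 × 0.55 = 148.35 ppm.
Deficit to target: 186 − 148.35 = 37.65 mg/L.
As CaCO₃: 37.65 mg/L × 499,620 L = 18,810 g; ÷ 100.1 = 187.9 mol Ca²⁺.
Mass: 187.9 × 111 = 20,860 g.

20.9 kg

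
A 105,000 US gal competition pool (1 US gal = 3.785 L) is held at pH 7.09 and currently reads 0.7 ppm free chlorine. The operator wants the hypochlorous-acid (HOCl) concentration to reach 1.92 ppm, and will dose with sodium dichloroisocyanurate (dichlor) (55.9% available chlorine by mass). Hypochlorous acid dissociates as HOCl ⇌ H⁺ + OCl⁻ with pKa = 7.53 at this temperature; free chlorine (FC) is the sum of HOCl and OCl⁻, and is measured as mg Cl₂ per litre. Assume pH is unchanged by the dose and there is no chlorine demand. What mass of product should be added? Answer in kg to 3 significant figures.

Volume: 105,000 US gal × 3.785 L/gal = 397,425 L.
[OCl⁻]/[HOCl] = 10^(pH − pKa) = 10^(7.09 − 7.53) = 0.3631; fraction as HOCl = 1/(1 + 0.3631) = 0.7336.
Free chlorine required for 1.92 ppm HOCl: 1.92 / 0.7336 = 2.617 ppm.
FC to add: 2.617 − 0.7 = 1.917 mg/L as Cl₂.
Cl₂ equivalent: 1.917 mg/L × 397,425 L = 761.9 g.
Product at 55.9% available Cl: 761.9 / 0.559 = 1363 g.

1.36 kg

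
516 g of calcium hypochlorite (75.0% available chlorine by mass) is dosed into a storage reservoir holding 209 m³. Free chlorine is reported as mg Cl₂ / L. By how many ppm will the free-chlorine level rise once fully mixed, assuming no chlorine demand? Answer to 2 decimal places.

1.85 ppm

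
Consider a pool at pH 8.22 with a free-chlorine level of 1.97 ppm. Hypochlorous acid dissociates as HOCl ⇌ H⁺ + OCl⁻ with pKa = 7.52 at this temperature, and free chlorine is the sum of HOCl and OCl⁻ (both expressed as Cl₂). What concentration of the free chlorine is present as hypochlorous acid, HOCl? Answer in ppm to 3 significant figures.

0.328 ppm

[OCl⁻]/[HOCl] = 10^(pH − pKa) = 10^(8.22 − 7.52) = 10^0.70 = 5.012.
Fraction as HOCl = 1 / (1 + 5.012) = 0.1663.
HOCl = 0.1663 × 1.97 ppm = 0.3277 ppm.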